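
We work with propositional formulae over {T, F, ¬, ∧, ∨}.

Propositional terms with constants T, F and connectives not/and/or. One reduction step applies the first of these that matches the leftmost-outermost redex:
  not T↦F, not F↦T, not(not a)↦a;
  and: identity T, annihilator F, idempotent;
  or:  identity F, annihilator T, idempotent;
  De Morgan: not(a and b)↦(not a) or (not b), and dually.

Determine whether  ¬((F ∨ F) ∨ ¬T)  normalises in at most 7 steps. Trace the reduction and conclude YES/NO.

Answer: YES — reaches normal form T in 6 ≤ 7 steps

Working:
  start: ¬((F ∨ F) ∨ ¬T)
  [1] ¬(F ∨ F) ∧ ¬¬T
  [2] (¬F ∧ ¬F) ∧ ¬¬T
  [3] ¬F ∧ ¬¬T
  [4] T ∧ ¬¬T
  [5] ¬¬T
  [6] T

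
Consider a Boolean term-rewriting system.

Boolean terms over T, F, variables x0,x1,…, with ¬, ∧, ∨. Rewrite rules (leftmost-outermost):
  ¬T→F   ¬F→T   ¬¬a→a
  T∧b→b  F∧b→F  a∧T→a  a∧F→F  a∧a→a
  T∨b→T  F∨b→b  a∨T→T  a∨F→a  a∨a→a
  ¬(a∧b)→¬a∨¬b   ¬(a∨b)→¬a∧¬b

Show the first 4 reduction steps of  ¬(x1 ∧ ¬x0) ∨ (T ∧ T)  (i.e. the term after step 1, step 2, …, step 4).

Answer: after 4 steps: T

Working:
  start: ¬(x1 ∧ ¬x0) ∨ (T ∧ T)
  →1  (¬x1 ∨ ¬¬x0) ∨ (T ∧ T)
  →2  (¬x1 ∨ x0) ∨ (T ∧ T)
  →3  (¬x1 ∨ x0) ∨ T
  →4  T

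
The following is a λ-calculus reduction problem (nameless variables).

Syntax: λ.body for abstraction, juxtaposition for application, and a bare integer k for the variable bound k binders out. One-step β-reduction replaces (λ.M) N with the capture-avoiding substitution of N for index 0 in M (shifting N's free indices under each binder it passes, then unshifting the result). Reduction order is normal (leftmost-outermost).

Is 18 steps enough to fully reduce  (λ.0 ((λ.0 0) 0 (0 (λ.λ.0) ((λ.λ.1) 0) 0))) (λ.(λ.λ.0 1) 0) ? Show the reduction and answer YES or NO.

  start: (λ.0 ((λ.0 0) 0 (0 (λ.λ.0) ((λ.λ.1) 0) 0))) (λ.(λ.λ.0 1) 0)
  →1  (λ.(λ.λ.0 1) 0) ((λ.0 0) (λ.(λ.λ.0 1) 0) ((λ.(λ.λ.0 1) 0) (λ.λ.0) ((λ.λ.1) (λ.(λ.λ.0 1) 0)) (λ.(λ.λ.0 1) 0)))
  →2  (λ.λ.0 1) ((λ.0 0) (λ.(λ.λ.0 1) 0) ((λ.(λ.λ.0 1) 0) (λ.λ.0) ((λ.λ.1) (λ.(λ.λ.0 1) 0)) (λ.(λ.λ.0 1) 0)))
  →3  λ.0 ((λ.0 0) (λ.(λ.λ.0 1) 0) ((λ.(λ.λ.0 1) 0) (λ.λ.0) ((λ.λ.1) (λ.(λ.λ.0 1) 0)) (λ.(λ.λ.0 1) 0)))
  →4  λ.0 ((λ.(λ.λ.0 1) 0) (λ.(λ.λ.0 1) 0) ((λ.(λ.λ.0 1) 0) (λ.λ.0) ((λ.λ.1) (λ.(λ.λ.0 1) 0)) (λ.(λ.λ.0 1) 0)))
  →5  λ.0 ((λ.λ.0 1) (λ.(λ.λ.0 1) 0) ((λ.(λ.λ.0 1) 0) (λ.λ.0) ((λ.λ.1) (λ.(λ.λ.0 1) 0)) (λ.(λ.λ.0 1) 0)))
  →6  λ.0 ((λ.0 (λ.(λ.λ.0 1) 0)) ((λ.(λ.λ.0 1) 0) (λ.λ.0) ((λ.λ.1) (λ.(λ.λ.0 1) 0)) (λ.(λ.λ.0 1) 0)))
  →7  λ.0 ((λ.(λ.λ.0 1) 0) (λ.λ.0) ((λ.λ.1) (λ.(λ.λ.0 1) 0)) (λ.(λ.λ.0 1) 0) (λ.(λ.λ.0 1) 0))
  →8  λ.0 ((λ.λ.0 1) (λ.λ.0) ((λ.λ.1) (λ.(λ.λ.0 1) 0)) (λ.(λ.λ.0 1) 0) (λ.(λ.λ.0 1) 0))
  →9  λ.0 ((λ.0 (λ.λ.0)) ((λ.λ.1) (λ.(λ.λ.0 1) 0)) (λ.(λ.λ.0 1) 0) (λ.(λ.λ.0 1) 0))
  →10  λ.0 ((λ.λ.1) (λ.(λ.λ.0 1) 0) (λ.λ.0) (λ.(λ.λ.0 1) 0) (λ.(λ.λ.0 1) 0))
  →11  λ.0 ((λ.λ.(λ.λ.0 1) 0) (λ.λ.0) (λ.(λ.λ.0 1) 0) (λ.(λ.λ.0 1) 0))
  →12  λ.0 ((λ.(λ.λ.0 1) 0) (λ.(λ.λ.0 1) 0) (λ.(λ.λ.0 1) 0))
  →13  λ.0 ((λ.λ.0 1) (λ.(λ.λ.0 1) 0) (λ.(λ.λ.0 1) 0))
  →14  λ.0 ((λ.0 (λ.(λ.λ.0 1) 0)) (λ.(λ.λ.0 1) 0))
  →15  λ.0 ((λ.(λ.λ.0 1) 0) (λ.(λ.λ.0 1) 0))
  →16  λ.0 ((λ.λ.0 1) (λ.(λ.λ.0 1) 0))
  →17  λ.0 (λ.0 (λ.(λ.λ.0 1) 0))
  →18  λ.0 (λ.0 (λ.λ.0 1))

Answer: YES — reaches normal form λ.0 (λ.0 (λ.λ.0 1)) in 18 ≤ 18 steps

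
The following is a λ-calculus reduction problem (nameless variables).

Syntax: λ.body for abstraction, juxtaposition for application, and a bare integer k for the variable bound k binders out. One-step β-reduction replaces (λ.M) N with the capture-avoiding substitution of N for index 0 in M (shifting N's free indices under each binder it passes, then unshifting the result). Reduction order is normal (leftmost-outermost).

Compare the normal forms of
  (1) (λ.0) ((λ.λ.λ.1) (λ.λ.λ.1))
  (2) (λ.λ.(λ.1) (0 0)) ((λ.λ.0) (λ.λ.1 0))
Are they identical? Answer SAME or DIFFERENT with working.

Answer: DIFFERENT — A ⇓ λ.λ.1, B ⇓ λ.0

Working:
Term A:
  start: (λ.0) ((λ.λ.λ.1) (λ.λ.λ.1))
  step 1: (λ.λ.λ.1) (λ.λ.λ.1)
  step 2: λ.λ.1

Term B:
  start: (λ.λ.(λ.1) (0 0)) ((λ.λ.0) (λ.λ.1 0))
  step 1: λ.(λ.1) (0 0)
  step 2: λ.0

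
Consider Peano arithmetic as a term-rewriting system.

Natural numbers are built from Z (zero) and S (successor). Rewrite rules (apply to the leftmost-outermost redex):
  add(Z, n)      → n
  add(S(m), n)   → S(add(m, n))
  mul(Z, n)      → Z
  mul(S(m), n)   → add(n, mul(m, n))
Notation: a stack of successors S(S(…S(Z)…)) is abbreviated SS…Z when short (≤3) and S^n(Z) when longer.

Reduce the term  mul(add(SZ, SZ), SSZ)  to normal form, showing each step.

  start: mul(add(SZ, SZ), SSZ)
  →1  mul(S(add(Z, SZ)), SSZ)
  →2  add(SSZ, mul(add(Z, SZ), SSZ))
  →3  S(add(SZ, mul(add(Z, SZ), SSZ)))
  →4  S(S(add(Z, mul(add(Z, SZ), SSZ))))
  →5  S(S(mul(add(Z, SZ), SSZ)))
  →6  S(S(mul(SZ, SSZ)))
  →7  S(S(add(SSZ, mul(Z, SSZ))))
  →8  S(S(S(add(SZ, mul(Z, SSZ)))))
  →9  S(S(S(S(add(Z, mul(Z, SSZ))))))
  →10  S(S(S(S(mul(Z, SSZ)))))
  →11  S^4(Z)

Answer: normal form = S^4(Z)  (in 11 steps)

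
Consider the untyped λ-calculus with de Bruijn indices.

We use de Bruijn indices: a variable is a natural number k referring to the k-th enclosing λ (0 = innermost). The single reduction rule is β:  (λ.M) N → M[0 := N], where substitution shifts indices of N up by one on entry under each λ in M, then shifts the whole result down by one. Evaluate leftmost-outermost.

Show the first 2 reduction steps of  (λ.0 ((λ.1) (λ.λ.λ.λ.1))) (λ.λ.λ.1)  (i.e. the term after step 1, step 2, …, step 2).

  start: (λ.0 ((λ.1) (λ.λ.λ.λ.1))) (λ.λ.λ.1)
  [1] (λ.λ.λ.1) ((λ.λ.λ.λ.1) (λ.λ.λ.λ.1))
  [2] λ.λ.1

Answer: after 2 steps: λ.λ.1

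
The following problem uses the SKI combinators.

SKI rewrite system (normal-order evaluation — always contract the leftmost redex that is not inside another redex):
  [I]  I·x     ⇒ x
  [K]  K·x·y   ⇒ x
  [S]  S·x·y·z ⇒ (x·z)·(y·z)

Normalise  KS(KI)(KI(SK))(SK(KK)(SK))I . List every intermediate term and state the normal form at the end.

Answer: normal form = SKI  (in 7 steps)

Working:
  start: KS(KI)(KI(SK))(SK(KK)(SK))I
  →1  S(KI(SK))(SK(KK)(SK))I
  →2  KI(SK)I(SK(KK)(SK)I)
  →3  II(SK(KK)(SK)I)
  →4  I(SK(KK)(SK)I)
  →5  SK(KK)(SK)I
  →6  K(SK)(KK(SK))I
  →7  SKI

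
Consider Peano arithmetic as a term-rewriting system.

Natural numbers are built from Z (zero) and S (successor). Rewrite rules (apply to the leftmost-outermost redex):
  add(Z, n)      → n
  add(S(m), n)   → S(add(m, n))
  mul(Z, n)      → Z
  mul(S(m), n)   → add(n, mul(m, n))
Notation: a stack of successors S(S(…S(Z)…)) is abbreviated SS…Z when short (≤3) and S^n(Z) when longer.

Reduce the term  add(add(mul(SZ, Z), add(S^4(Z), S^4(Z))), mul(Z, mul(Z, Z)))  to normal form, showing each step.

  start: add(add(mul(SZ, Z), add(S^4(Z), S^4(Z))), mul(Z, mul(Z, Z)))
  step 1: add(add(add(Z, mul(Z, Z)), add(S^4(Z), S^4(Z))), mul(Z, mul(Z, Z)))
  step 2: add(add(mul(Z, Z), add(S^4(Z), S^4(Z))), mul(Z, mul(Z, Z)))
  step 3: add(add(Z, add(S^4(Z), S^4(Z))), mul(Z, mul(Z, Z)))
  step 4: add(add(S^4(Z), S^4(Z)), mul(Z, mul(Z, Z)))
  step 5: add(S(add(SSSZ, S^4(Z))), mul(Z, mul(Z, Z)))
  step 6: S(add(add(SSSZ, S^4(Z)), mul(Z, mul(Z, Z))))
  step 7: S(add(S(add(SSZ, S^4(Z))), mul(Z, mul(Z, Z))))
  step 8: S(S(add(add(SSZ, S^4(Z)), mul(Z, mul(Z, Z)))))
  step 9: S(S(add(S(add(SZ, S^4(Z))), mul(Z, mul(Z, Z)))))
  step 10: S(S(S(add(add(SZ, S^4(Z)), mul(Z, mul(Z, Z))))))
  step 11: S(S(S(add(S(add(Z, S^4(Z))), mul(Z, mul(Z, Z))))))
  step 12: S(S(S(S(add(add(Z, S^4(Z)), mul(Z, mul(Z, Z)))))))
  step 13: S(S(S(S(add(S^4(Z), mul(Z, mul(Z, Z)))))))
  step 14: S(S(S(S(S(add(SSSZ, mul(Z, mul(Z, Z))))))))
  step 15: S(S(S(S(S(S(add(SSZ, mul(Z, mul(Z, Z)))))))))
  step 16: S(S(S(S(S(S(S(add(SZ, mul(Z, mul(Z, Z))))))))))
  step 17: S(S(S(S(S(S(S(S(add(Z, mul(Z, mul(Z, Z)))))))))))
  step 18: S(S(S(S(S(S(S(S(mul(Z, mul(Z, Z))))))))))
  step 19: S^8(Z)

Answer: normal form = S^8(Z)  (in 19 steps)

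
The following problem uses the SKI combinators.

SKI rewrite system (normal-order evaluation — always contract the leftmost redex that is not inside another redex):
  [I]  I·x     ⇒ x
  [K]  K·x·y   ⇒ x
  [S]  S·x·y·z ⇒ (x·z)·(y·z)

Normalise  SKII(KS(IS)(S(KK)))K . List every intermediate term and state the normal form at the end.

Answer: normal form = S(S(KK))K  (in 4 steps)

Derivation:
  start: SKII(KS(IS)(S(KK)))K
  →1  KI(II)(KS(IS)(S(KK)))K
  →2  I(KS(IS)(S(KK)))K
  →3  KS(IS)(S(KK))K
  →4  S(S(KK))K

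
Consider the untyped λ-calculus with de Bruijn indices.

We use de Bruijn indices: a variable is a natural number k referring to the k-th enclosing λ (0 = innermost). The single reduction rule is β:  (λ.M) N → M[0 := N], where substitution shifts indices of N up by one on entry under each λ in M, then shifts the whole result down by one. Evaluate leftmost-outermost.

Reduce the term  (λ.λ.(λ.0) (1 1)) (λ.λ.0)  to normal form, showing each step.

Answer: normal form = λ.λ.0  (in 3 steps)

Derivation:
  start: (λ.λ.(λ.0) (1 1)) (λ.λ.0)
  →1  λ.(λ.0) ((λ.λ.0) (λ.λ.0))
  →2  λ.(λ.λ.0) (λ.λ.0)
  →3  λ.λ.0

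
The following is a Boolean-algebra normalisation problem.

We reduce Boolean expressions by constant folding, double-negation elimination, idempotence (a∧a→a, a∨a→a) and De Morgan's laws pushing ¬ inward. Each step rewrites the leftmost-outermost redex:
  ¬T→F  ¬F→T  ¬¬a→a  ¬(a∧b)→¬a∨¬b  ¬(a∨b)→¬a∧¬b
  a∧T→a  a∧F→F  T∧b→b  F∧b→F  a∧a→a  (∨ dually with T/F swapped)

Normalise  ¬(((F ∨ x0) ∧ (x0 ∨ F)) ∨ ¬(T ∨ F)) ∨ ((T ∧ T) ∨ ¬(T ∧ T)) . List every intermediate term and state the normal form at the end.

Answer: normal form = T  (in 15 steps)

Working:
  start: ¬(((F ∨ x0) ∧ (x0 ∨ F)) ∨ ¬(T ∨ F)) ∨ ((T ∧ T) ∨ ¬(T ∧ T))
  step 1: (¬((F ∨ x0) ∧ (x0 ∨ F)) ∧ ¬¬(T ∨ F)) ∨ ((T ∧ T) ∨ ¬(T ∧ T))
  step 2: ((¬(F ∨ x0) ∨ ¬(x0 ∨ F)) ∧ ¬¬(T ∨ F)) ∨ ((T ∧ T) ∨ ¬(T ∧ T))
  step 3: (((¬F ∧ ¬x0) ∨ ¬(x0 ∨ F)) ∧ ¬¬(T ∨ F)) ∨ ((T ∧ T) ∨ ¬(T ∧ T))
  step 4: (((T ∧ ¬x0) ∨ ¬(x0 ∨ F)) ∧ ¬¬(T ∨ F)) ∨ ((T ∧ T) ∨ ¬(T ∧ T))
  step 5: ((¬x0 ∨ ¬(x0 ∨ F)) ∧ ¬¬(T ∨ F)) ∨ ((T ∧ T) ∨ ¬(T ∧ T))
  step 6: ((¬x0 ∨ (¬x0 ∧ ¬F)) ∧ ¬¬(T ∨ F)) ∨ ((T ∧ T) ∨ ¬(T ∧ T))
  step 7: ((¬x0 ∨ (¬x0 ∧ T)) ∧ ¬¬(T ∨ F)) ∨ ((T ∧ T) ∨ ¬(T ∧ T))
  step 8: ((¬x0 ∨ ¬x0) ∧ ¬¬(T ∨ F)) ∨ ((T ∧ T) ∨ ¬(T ∧ T))
  step 9: (¬x0 ∧ ¬¬(T ∨ F)) ∨ ((T ∧ T) ∨ ¬(T ∧ T))
  step 10: (¬x0 ∧ (T ∨ F)) ∨ ((T ∧ T) ∨ ¬(T ∧ T))
  step 11: (¬x0 ∧ T) ∨ ((T ∧ T) ∨ ¬(T ∧ T))
  step 12: ¬x0 ∨ ((T ∧ T) ∨ ¬(T ∧ T))
  step 13: ¬x0 ∨ (T ∨ ¬(T ∧ T))
  step 14: ¬x0 ∨ T
  step 15: T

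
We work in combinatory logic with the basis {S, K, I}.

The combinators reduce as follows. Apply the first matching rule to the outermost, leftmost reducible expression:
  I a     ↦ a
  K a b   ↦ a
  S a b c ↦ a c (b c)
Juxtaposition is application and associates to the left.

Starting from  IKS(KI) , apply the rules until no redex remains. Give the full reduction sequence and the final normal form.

Answer: normal form = S  (in 2 steps)

Working:
  start: IKS(KI)
  [1] KS(KI)
  [2] S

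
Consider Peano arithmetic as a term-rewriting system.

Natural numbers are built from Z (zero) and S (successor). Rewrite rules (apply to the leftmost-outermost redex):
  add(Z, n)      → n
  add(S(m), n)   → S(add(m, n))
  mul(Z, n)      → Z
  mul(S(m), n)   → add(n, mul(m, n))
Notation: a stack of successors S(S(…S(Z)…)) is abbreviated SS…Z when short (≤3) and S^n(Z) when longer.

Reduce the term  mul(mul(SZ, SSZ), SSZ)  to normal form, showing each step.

  start: mul(mul(SZ, SSZ), SSZ)
  →1  mul(add(SSZ, mul(Z, SSZ)), SSZ)
  →2  mul(S(add(SZ, mul(Z, SSZ))), SSZ)
  →3  add(SSZ, mul(add(SZ, mul(Z, SSZ)), SSZ))
  →4  S(add(SZ, mul(add(SZ, mul(Z, SSZ)), SSZ)))
  →5  S(S(add(Z, mul(add(SZ, mul(Z, SSZ)), SSZ))))
  →6  S(S(mul(add(SZ, mul(Z, SSZ)), SSZ)))
  →7  S(S(mul(S(add(Z, mul(Z, SSZ))), SSZ)))
  →8  S(S(add(SSZ, mul(add(Z, mul(Z, SSZ)), SSZ))))
  →9  S(S(S(add(SZ, mul(add(Z, mul(Z, SSZ)), SSZ)))))
  →10  S(S(S(S(add(Z, mul(add(Z, mul(Z, SSZ)), SSZ))))))
  →11  S(S(S(S(mul(add(Z, mul(Z, SSZ)), SSZ)))))
  →12  S(S(S(S(mul(mul(Z, SSZ), SSZ)))))
  →13  S(S(S(S(mul(Z, SSZ)))))
  →14  S^4(Z)

Answer: normal form = S^4(Z)  (in 14 steps)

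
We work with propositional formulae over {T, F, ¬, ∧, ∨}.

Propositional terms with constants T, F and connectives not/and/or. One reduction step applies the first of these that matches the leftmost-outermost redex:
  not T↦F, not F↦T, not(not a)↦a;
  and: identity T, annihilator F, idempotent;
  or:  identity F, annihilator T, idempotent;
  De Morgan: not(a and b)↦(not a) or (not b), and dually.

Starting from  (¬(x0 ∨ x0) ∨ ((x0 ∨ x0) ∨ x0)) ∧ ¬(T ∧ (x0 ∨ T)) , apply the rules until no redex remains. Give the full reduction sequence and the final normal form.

  start: (¬(x0 ∨ x0) ∨ ((x0 ∨ x0) ∨ x0)) ∧ ¬(T ∧ (x0 ∨ T))
  step 1: ((¬x0 ∧ ¬x0) ∨ ((x0 ∨ x0) ∨ x0)) ∧ ¬(T ∧ (x0 ∨ T))
  step 2: (¬x0 ∨ ((x0 ∨ x0) ∨ x0)) ∧ ¬(T ∧ (x0 ∨ T))
  step 3: (¬x0 ∨ (x0 ∨ x0)) ∧ ¬(T ∧ (x0 ∨ T))
  step 4: (¬x0 ∨ x0) ∧ ¬(T ∧ (x0 ∨ T))
  step 5: (¬x0 ∨ x0) ∧ (¬T ∨ ¬(x0 ∨ T))
  step 6: (¬x0 ∨ x0) ∧ (F ∨ ¬(x0 ∨ T))
  step 7: (¬x0 ∨ x0) ∧ ¬(x0 ∨ T)
  step 8: (¬x0 ∨ x0) ∧ (¬x0 ∧ ¬T)
  step 9: (¬x0 ∨ x0) ∧ (¬x0 ∧ F)
  step 10: (¬x0 ∨ x0) ∧ F
  step 11: F

Answer: normal form = F  (in 11 steps)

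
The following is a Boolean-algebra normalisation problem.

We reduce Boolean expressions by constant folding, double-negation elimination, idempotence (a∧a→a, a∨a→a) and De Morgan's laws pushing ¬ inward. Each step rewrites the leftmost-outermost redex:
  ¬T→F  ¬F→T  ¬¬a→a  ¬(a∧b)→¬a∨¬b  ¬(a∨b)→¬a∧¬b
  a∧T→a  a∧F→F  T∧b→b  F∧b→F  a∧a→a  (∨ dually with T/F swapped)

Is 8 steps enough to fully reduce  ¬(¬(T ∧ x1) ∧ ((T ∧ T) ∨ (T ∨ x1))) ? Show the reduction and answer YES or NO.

  start: ¬(¬(T ∧ x1) ∧ ((T ∧ T) ∨ (T ∨ x1)))
  [1] ¬¬(T ∧ x1) ∨ ¬((T ∧ T) ∨ (T ∨ x1))
  [2] (T ∧ x1) ∨ ¬((T ∧ T) ∨ (T ∨ x1))
  [3] x1 ∨ ¬((T ∧ T) ∨ (T ∨ x1))
  [4] x1 ∨ (¬(T ∧ T) ∧ ¬(T ∨ x1))
  [5] x1 ∨ ((¬T ∨ ¬T) ∧ ¬(T ∨ x1))
  [6] x1 ∨ (¬T ∧ ¬(T ∨ x1))
  [7] x1 ∨ (F ∧ ¬(T ∨ x1))
  [8] x1 ∨ F

Answer: NO — after 8 steps the term is x1 ∨ F, not yet normal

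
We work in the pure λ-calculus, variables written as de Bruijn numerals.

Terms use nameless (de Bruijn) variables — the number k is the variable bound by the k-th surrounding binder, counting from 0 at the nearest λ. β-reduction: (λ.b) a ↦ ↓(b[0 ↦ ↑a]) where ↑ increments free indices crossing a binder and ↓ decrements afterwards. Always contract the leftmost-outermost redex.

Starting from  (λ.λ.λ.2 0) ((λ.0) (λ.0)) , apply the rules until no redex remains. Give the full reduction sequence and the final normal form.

  start: (λ.λ.λ.2 0) ((λ.0) (λ.0))
  →1  λ.λ.(λ.0) (λ.0) 0
  →2  λ.λ.(λ.0) 0
  →3  λ.λ.0

Answer: normal form = λ.λ.0  (in 3 steps)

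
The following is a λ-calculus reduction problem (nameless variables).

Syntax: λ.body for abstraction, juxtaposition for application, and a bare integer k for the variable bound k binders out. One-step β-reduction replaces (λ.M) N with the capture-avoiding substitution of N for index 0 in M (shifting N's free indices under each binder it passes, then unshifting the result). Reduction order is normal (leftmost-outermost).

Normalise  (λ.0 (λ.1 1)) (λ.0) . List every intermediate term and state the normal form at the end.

  start: (λ.0 (λ.1 1)) (λ.0)
  step 1: (λ.0) (λ.(λ.0) (λ.0))
  step 2: λ.(λ.0) (λ.0)
  step 3: λ.λ.0

Answer: normal form = λ.λ.0  (in 3 steps)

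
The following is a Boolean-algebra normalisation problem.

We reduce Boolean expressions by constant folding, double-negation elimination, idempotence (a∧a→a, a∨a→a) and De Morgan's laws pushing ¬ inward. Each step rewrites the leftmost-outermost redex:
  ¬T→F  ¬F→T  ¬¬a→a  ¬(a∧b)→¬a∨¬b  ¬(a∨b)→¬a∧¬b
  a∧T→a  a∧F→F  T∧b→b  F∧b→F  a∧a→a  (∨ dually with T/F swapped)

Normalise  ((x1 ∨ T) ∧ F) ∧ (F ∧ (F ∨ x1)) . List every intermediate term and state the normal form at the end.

  start: ((x1 ∨ T) ∧ F) ∧ (F ∧ (F ∨ x1))
  →1  F ∧ (F ∧ (F ∨ x1))
  →2  F

Answer: normal form = F  (in 2 steps)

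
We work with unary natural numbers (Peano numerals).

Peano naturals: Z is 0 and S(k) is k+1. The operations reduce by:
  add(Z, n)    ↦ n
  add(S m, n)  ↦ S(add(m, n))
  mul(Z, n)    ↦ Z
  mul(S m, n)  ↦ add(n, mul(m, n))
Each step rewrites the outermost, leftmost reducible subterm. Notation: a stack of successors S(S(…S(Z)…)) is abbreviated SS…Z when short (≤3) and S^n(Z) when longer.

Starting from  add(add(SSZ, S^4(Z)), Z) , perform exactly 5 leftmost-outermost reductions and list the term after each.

Answer: after 5 steps: S(S(add(S^4(Z), Z)))

Reduction:
  start: add(add(SSZ, S^4(Z)), Z)
  →1  add(S(add(SZ, S^4(Z))), Z)
  →2  S(add(add(SZ, S^4(Z)), Z))
  →3  S(add(S(add(Z, S^4(Z))), Z))
  →4  S(S(add(add(Z, S^4(Z)), Z)))
  →5  S(S(add(S^4(Z), Z)))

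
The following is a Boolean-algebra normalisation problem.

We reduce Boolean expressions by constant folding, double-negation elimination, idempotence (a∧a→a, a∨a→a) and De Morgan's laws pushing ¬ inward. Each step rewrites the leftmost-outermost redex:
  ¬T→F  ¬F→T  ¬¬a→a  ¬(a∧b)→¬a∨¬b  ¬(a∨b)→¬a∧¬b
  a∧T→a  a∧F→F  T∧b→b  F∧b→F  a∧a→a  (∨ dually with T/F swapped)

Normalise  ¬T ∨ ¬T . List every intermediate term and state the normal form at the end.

  start: ¬T ∨ ¬T
  [1] ¬T
  [2] F

Answer: normal form = F  (in 2 steps)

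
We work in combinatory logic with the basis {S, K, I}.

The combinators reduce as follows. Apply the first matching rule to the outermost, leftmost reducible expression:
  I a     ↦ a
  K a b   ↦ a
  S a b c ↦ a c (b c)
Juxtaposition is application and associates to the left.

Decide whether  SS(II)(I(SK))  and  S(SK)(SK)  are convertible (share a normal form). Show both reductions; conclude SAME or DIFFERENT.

Answer: SAME — A ⇓ S(SK)(SK), B ⇓ S(SK)(SK)

Derivation:
Term A:
  start: SS(II)(I(SK))
  step 1: S(I(SK))(II(I(SK)))
  step 2: S(SK)(II(I(SK)))
  step 3: S(SK)(I(I(SK)))
  step 4: S(SK)(I(SK))
  step 5: S(SK)(SK)

Term B:
  start: S(SK)(SK)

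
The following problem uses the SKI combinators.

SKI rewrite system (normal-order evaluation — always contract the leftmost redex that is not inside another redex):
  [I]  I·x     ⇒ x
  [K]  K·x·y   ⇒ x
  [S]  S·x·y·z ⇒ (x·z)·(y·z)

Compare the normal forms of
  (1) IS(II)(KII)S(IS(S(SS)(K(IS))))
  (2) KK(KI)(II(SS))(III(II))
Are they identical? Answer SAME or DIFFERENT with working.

Term A:
  start: IS(II)(KII)S(IS(S(SS)(K(IS))))
  →1  S(II)(KII)S(IS(S(SS)(K(IS))))
  →2  IIS(KIIS)(IS(S(SS)(K(IS))))
  →3  IS(KIIS)(IS(S(SS)(K(IS))))
  →4  S(KIIS)(IS(S(SS)(K(IS))))
  →5  S(IS)(IS(S(SS)(K(IS))))
  →6  SS(IS(S(SS)(K(IS))))
  →7  SS(S(S(SS)(K(IS))))
  →8  SS(S(S(SS)(KS)))

Term B:
  start: KK(KI)(II(SS))(III(II))
  →1  K(II(SS))(III(II))
  →2  II(SS)
  →3  I(SS)
  →4  SS

Answer: DIFFERENT — A ⇓ SS(S(S(SS)(KS))), B ⇓ SS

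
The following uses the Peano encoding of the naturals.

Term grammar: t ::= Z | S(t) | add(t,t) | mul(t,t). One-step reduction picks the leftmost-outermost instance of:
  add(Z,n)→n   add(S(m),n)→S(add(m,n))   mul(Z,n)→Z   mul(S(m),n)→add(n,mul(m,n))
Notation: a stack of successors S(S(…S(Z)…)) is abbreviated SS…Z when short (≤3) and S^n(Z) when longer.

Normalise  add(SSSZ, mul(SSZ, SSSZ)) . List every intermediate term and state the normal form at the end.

  start: add(SSSZ, mul(SSZ, SSSZ))
  [1] S(add(SSZ, mul(SSZ, SSSZ)))
  [2] S(S(add(SZ, mul(SSZ, SSSZ))))
  [3] S(S(S(add(Z, mul(SSZ, SSSZ)))))
  [4] S(S(S(mul(SSZ, SSSZ))))
  [5] S(S(S(add(SSSZ, mul(SZ, SSSZ)))))
  [6] S(S(S(S(add(SSZ, mul(SZ, SSSZ))))))
  [7] S(S(S(S(S(add(SZ, mul(SZ, SSSZ)))))))
  [8] S(S(S(S(S(S(add(Z, mul(SZ, SSSZ))))))))
  [9] S(S(S(S(S(S(mul(SZ, SSSZ)))))))
  [10] S(S(S(S(S(S(add(SSSZ, mul(Z, SSSZ))))))))
  [11] S(S(S(S(S(S(S(add(SSZ, mul(Z, SSSZ)))))))))
  [12] S(S(S(S(S(S(S(S(add(SZ, mul(Z, SSSZ))))))))))
  [13] S(S(S(S(S(S(S(S(S(add(Z, mul(Z, SSSZ)))))))))))
  [14] S(S(S(S(S(S(S(S(S(mul(Z, SSSZ))))))))))
  [15] S^9(Z)

Answer: normal form = S^9(Z)  (in 15 steps)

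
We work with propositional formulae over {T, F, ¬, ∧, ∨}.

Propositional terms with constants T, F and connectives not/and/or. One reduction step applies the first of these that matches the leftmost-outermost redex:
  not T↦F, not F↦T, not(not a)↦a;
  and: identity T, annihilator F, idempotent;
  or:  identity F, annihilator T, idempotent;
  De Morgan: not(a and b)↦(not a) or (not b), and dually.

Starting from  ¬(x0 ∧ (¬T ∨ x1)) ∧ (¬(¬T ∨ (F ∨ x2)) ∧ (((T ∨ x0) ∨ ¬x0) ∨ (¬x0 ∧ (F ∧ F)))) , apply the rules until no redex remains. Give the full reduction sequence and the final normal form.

Answer: normal form = (¬x0 ∨ ¬x1) ∧ ¬x2  (in 14 steps)

Reduction:
  start: ¬(x0 ∧ (¬T ∨ x1)) ∧ (¬(¬T ∨ (F ∨ x2)) ∧ (((T ∨ x0) ∨ ¬x0) ∨ (¬x0 ∧ (F ∧ F))))
  step 1: (¬x0 ∨ ¬(¬T ∨ x1)) ∧ (¬(¬T ∨ (F ∨ x2)) ∧ (((T ∨ x0) ∨ ¬x0) ∨ (¬x0 ∧ (F ∧ F))))
  step 2: (¬x0 ∨ (¬¬T ∧ ¬x1)) ∧ (¬(¬T ∨ (F ∨ x2)) ∧ (((T ∨ x0) ∨ ¬x0) ∨ (¬x0 ∧ (F ∧ F))))
  step 3: (¬x0 ∨ (T ∧ ¬x1)) ∧ (¬(¬T ∨ (F ∨ x2)) ∧ (((T ∨ x0) ∨ ¬x0) ∨ (¬x0 ∧ (F ∧ F))))
  step 4: (¬x0 ∨ ¬x1) ∧ (¬(¬T ∨ (F ∨ x2)) ∧ (((T ∨ x0) ∨ ¬x0) ∨ (¬x0 ∧ (F ∧ F))))
  step 5: (¬x0 ∨ ¬x1) ∧ ((¬¬T ∧ ¬(F ∨ x2)) ∧ (((T ∨ x0) ∨ ¬x0) ∨ (¬x0 ∧ (F ∧ F))))
  step 6: (¬x0 ∨ ¬x1) ∧ ((T ∧ ¬(F ∨ x2)) ∧ (((T ∨ x0) ∨ ¬x0) ∨ (¬x0 ∧ (F ∧ F))))
  step 7: (¬x0 ∨ ¬x1) ∧ (¬(F ∨ x2) ∧ (((T ∨ x0) ∨ ¬x0) ∨ (¬x0 ∧ (F ∧ F))))
  step 8: (¬x0 ∨ ¬x1) ∧ ((¬F ∧ ¬x2) ∧ (((T ∨ x0) ∨ ¬x0) ∨ (¬x0 ∧ (F ∧ F))))
  step 9: (¬x0 ∨ ¬x1) ∧ ((T ∧ ¬x2) ∧ (((T ∨ x0) ∨ ¬x0) ∨ (¬x0 ∧ (F ∧ F))))
  step 10: (¬x0 ∨ ¬x1) ∧ (¬x2 ∧ (((T ∨ x0) ∨ ¬x0) ∨ (¬x0 ∧ (F ∧ F))))
  step 11: (¬x0 ∨ ¬x1) ∧ (¬x2 ∧ ((T ∨ ¬x0) ∨ (¬x0 ∧ (F ∧ F))))
  step 12: (¬x0 ∨ ¬x1) ∧ (¬x2 ∧ (T ∨ (¬x0 ∧ (F ∧ F))))
  step 13: (¬x0 ∨ ¬x1) ∧ (¬x2 ∧ T)
  step 14: (¬x0 ∨ ¬x1) ∧ ¬x2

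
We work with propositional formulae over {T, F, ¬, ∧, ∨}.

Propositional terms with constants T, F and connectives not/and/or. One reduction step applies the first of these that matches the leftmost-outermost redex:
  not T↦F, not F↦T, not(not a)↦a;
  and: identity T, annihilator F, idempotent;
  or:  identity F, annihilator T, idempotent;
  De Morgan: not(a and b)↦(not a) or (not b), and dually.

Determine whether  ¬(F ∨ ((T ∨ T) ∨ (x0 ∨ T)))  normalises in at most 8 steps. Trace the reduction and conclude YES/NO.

Answer: YES — reaches normal form F in 8 ≤ 8 steps

Reduction:
  start: ¬(F ∨ ((T ∨ T) ∨ (x0 ∨ T)))
  [1] ¬F ∧ ¬((T ∨ T) ∨ (x0 ∨ T))
  [2] T ∧ ¬((T ∨ T) ∨ (x0 ∨ T))
  [3] ¬((T ∨ T) ∨ (x0 ∨ T))
  [4] ¬(T ∨ T) ∧ ¬(x0 ∨ T)
  [5] (¬T ∧ ¬T) ∧ ¬(x0 ∨ T)
  [6] ¬T ∧ ¬(x0 ∨ T)
  [7] F ∧ ¬(x0 ∨ T)
  [8] F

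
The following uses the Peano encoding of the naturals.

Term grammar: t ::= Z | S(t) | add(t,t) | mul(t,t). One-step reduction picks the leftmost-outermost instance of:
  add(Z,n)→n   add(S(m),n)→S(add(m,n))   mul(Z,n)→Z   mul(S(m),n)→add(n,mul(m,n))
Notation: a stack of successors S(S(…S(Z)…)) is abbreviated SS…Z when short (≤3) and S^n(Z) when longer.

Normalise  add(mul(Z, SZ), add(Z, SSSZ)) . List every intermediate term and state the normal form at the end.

Answer: normal form = SSSZ  (in 3 steps)

Reduction:
  start: add(mul(Z, SZ), add(Z, SSSZ))
  [1] add(Z, add(Z, SSSZ))
  [2] add(Z, SSSZ)
  [3] SSSZ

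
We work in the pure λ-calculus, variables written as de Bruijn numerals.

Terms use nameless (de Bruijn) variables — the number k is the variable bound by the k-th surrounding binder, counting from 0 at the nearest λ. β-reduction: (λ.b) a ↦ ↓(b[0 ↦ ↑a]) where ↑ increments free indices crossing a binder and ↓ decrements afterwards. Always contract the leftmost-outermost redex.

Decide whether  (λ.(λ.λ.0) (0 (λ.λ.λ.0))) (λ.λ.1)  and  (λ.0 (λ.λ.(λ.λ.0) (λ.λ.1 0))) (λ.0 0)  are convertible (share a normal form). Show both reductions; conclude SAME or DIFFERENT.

Term A:
  start: (λ.(λ.λ.0) (0 (λ.λ.λ.0))) (λ.λ.1)
  step 1: (λ.λ.0) ((λ.λ.1) (λ.λ.λ.0))
  step 2: λ.0

Term B:
  start: (λ.0 (λ.λ.(λ.λ.0) (λ.λ.1 0))) (λ.0 0)
  step 1: (λ.0 0) (λ.λ.(λ.λ.0) (λ.λ.1 0))
  step 2: (λ.λ.(λ.λ.0) (λ.λ.1 0)) (λ.λ.(λ.λ.0) (λ.λ.1 0))
  step 3: λ.(λ.λ.0) (λ.λ.1 0)
  step 4: λ.λ.0

Answer: DIFFERENT — A ⇓ λ.0, B ⇓ λ.λ.0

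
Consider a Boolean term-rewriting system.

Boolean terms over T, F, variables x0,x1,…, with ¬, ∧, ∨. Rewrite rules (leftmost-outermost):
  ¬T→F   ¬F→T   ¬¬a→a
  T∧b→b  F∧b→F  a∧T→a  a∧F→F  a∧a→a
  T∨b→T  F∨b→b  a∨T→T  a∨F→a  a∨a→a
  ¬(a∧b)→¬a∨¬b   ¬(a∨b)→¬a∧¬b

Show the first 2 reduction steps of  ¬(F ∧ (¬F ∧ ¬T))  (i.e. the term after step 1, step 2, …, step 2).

Answer: after 2 steps: T ∨ ¬(¬F ∧ ¬T)

Working:
  start: ¬(F ∧ (¬F ∧ ¬T))
  →1  ¬F ∨ ¬(¬F ∧ ¬T)
  →2  T ∨ ¬(¬F ∧ ¬T)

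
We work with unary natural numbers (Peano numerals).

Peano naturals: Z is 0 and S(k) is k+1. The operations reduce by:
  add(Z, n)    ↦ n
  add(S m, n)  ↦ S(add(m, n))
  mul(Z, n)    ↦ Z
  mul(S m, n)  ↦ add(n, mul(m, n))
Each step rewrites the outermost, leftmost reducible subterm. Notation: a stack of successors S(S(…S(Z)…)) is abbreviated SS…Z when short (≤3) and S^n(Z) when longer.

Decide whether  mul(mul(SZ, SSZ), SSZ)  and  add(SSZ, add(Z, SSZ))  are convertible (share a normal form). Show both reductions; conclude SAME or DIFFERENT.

Term A:
  start: mul(mul(SZ, SSZ), SSZ)
  step 1: mul(add(SSZ, mul(Z, SSZ)), SSZ)
  step 2: mul(S(add(SZ, mul(Z, SSZ))), SSZ)
  step 3: add(SSZ, mul(add(SZ, mul(Z, SSZ)), SSZ))
  step 4: S(add(SZ, mul(add(SZ, mul(Z, SSZ)), SSZ)))
  step 5: S(S(add(Z, mul(add(SZ, mul(Z, SSZ)), SSZ))))
  step 6: S(S(mul(add(SZ, mul(Z, SSZ)), SSZ)))
  step 7: S(S(mul(S(add(Z, mul(Z, SSZ))), SSZ)))
  step 8: S(S(add(SSZ, mul(add(Z, mul(Z, SSZ)), SSZ))))
  step 9: S(S(S(add(SZ, mul(add(Z, mul(Z, SSZ)), SSZ)))))
  step 10: S(S(S(S(add(Z, mul(add(Z, mul(Z, SSZ)), SSZ))))))
  step 11: S(S(S(S(mul(add(Z, mul(Z, SSZ)), SSZ)))))
  step 12: S(S(S(S(mul(mul(Z, SSZ), SSZ)))))
  step 13: S(S(S(S(mul(Z, SSZ)))))
  step 14: S^4(Z)

Term B:
  start: add(SSZ, add(Z, SSZ))
  step 1: S(add(SZ, add(Z, SSZ)))
  step 2: S(S(add(Z, add(Z, SSZ))))
  step 3: S(S(add(Z, SSZ)))
  step 4: S^4(Z)

Answer: SAME — A ⇓ S^4(Z), B ⇓ S^4(Z)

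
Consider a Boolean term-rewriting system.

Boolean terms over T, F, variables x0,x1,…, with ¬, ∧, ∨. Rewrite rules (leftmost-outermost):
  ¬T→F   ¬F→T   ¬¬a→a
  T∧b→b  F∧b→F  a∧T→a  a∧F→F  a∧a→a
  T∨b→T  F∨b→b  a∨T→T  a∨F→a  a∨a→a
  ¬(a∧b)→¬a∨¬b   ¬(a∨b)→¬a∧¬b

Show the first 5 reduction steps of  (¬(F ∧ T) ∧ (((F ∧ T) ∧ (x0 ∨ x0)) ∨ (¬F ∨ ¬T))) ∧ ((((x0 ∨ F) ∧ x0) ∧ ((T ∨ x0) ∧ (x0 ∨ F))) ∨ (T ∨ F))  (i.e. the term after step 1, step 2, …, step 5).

Answer: after 5 steps: ((F ∧ (x0 ∨ x0)) ∨ (¬F ∨ ¬T)) ∧ ((((x0 ∨ F) ∧ x0) ∧ ((T ∨ x0) ∧ (x0 ∨ F))) ∨ (T ∨ F))

Reduction:
  start: (¬(F ∧ T) ∧ (((F ∧ T) ∧ (x0 ∨ x0)) ∨ (¬F ∨ ¬T))) ∧ ((((x0 ∨ F) ∧ x0) ∧ ((T ∨ x0) ∧ (x0 ∨ F))) ∨ (T ∨ F))
  step 1: ((¬F ∨ ¬T) ∧ (((F ∧ T) ∧ (x0 ∨ x0)) ∨ (¬F ∨ ¬T))) ∧ ((((x0 ∨ F) ∧ x0) ∧ ((T ∨ x0) ∧ (x0 ∨ F))) ∨ (T ∨ F))
  step 2: ((T ∨ ¬T) ∧ (((F ∧ T) ∧ (x0 ∨ x0)) ∨ (¬F ∨ ¬T))) ∧ ((((x0 ∨ F) ∧ x0) ∧ ((T ∨ x0) ∧ (x0 ∨ F))) ∨ (T ∨ F))
  step 3: (T ∧ (((F ∧ T) ∧ (x0 ∨ x0)) ∨ (¬F ∨ ¬T))) ∧ ((((x0 ∨ F) ∧ x0) ∧ ((T ∨ x0) ∧ (x0 ∨ F))) ∨ (T ∨ F))
  step 4: (((F ∧ T) ∧ (x0 ∨ x0)) ∨ (¬F ∨ ¬T)) ∧ ((((x0 ∨ F) ∧ x0) ∧ ((T ∨ x0) ∧ (x0 ∨ F))) ∨ (T ∨ F))
  step 5: ((F ∧ (x0 ∨ x0)) ∨ (¬F ∨ ¬T)) ∧ ((((x0 ∨ F) ∧ x0) ∧ ((T ∨ x0) ∧ (x0 ∨ F))) ∨ (T ∨ F))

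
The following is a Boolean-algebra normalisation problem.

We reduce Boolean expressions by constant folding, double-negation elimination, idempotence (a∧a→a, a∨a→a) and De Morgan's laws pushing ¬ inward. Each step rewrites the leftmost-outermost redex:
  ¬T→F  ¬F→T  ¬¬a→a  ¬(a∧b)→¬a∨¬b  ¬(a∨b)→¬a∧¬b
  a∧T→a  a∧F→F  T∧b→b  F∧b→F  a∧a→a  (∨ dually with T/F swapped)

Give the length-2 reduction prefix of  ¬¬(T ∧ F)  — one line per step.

  start: ¬¬(T ∧ F)
  →1  T ∧ F
  →2  F

Answer: after 2 steps: F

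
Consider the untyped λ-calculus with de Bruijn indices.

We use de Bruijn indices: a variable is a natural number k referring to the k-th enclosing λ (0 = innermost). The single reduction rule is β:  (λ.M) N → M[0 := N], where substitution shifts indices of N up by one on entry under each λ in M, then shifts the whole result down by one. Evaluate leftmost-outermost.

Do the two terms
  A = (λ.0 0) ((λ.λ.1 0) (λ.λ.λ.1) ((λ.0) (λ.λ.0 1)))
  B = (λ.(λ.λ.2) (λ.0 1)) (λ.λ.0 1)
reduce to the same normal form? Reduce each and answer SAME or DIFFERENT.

Answer: DIFFERENT — A ⇓ λ.λ.λ.1, B ⇓ λ.λ.λ.0 1

Working:
Term A:
  start: (λ.0 0) ((λ.λ.1 0) (λ.λ.λ.1) ((λ.0) (λ.λ.0 1)))
  →1  (λ.λ.1 0) (λ.λ.λ.1) ((λ.0) (λ.λ.0 1)) ((λ.λ.1 0) (λ.λ.λ.1) ((λ.0) (λ.λ.0 1)))
  →2  (λ.(λ.λ.λ.1) 0) ((λ.0) (λ.λ.0 1)) ((λ.λ.1 0) (λ.λ.λ.1) ((λ.0) (λ.λ.0 1)))
  →3  (λ.λ.λ.1) ((λ.0) (λ.λ.0 1)) ((λ.λ.1 0) (λ.λ.λ.1) ((λ.0) (λ.λ.0 1)))
  →4  (λ.λ.1) ((λ.λ.1 0) (λ.λ.λ.1) ((λ.0) (λ.λ.0 1)))
  →5  λ.(λ.λ.1 0) (λ.λ.λ.1) ((λ.0) (λ.λ.0 1))
  →6  λ.(λ.(λ.λ.λ.1) 0) ((λ.0) (λ.λ.0 1))
  →7  λ.(λ.λ.λ.1) ((λ.0) (λ.λ.0 1))
  →8  λ.λ.λ.1

Term B:
  start: (λ.(λ.λ.2) (λ.0 1)) (λ.λ.0 1)
  →1  (λ.λ.λ.λ.0 1) (λ.0 (λ.λ.0 1))
  →2  λ.λ.λ.0 1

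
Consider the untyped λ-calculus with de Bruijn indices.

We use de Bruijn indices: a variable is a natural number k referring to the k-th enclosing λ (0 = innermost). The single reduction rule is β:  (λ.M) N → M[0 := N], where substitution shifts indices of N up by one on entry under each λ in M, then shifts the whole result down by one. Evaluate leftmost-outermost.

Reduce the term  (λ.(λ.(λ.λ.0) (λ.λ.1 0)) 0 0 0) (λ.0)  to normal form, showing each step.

  start: (λ.(λ.(λ.λ.0) (λ.λ.1 0)) 0 0 0) (λ.0)
  →1  (λ.(λ.λ.0) (λ.λ.1 0)) (λ.0) (λ.0) (λ.0)
  →2  (λ.λ.0) (λ.λ.1 0) (λ.0) (λ.0)
  →3  (λ.0) (λ.0) (λ.0)
  →4  (λ.0) (λ.0)
  →5  λ.0

Answer: normal form = λ.0  (in 5 steps)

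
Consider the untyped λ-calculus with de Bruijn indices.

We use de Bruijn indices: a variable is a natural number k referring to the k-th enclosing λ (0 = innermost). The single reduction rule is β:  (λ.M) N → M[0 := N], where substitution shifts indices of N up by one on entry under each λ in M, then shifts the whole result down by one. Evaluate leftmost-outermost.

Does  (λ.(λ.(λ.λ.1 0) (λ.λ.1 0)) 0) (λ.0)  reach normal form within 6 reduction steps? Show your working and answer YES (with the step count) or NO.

Answer: YES — reaches normal form λ.λ.1 0 in 4 ≤ 6 steps

Derivation:
  start: (λ.(λ.(λ.λ.1 0) (λ.λ.1 0)) 0) (λ.0)
  [1] (λ.(λ.λ.1 0) (λ.λ.1 0)) (λ.0)
  [2] (λ.λ.1 0) (λ.λ.1 0)
  [3] λ.(λ.λ.1 0) 0
  [4] λ.λ.1 0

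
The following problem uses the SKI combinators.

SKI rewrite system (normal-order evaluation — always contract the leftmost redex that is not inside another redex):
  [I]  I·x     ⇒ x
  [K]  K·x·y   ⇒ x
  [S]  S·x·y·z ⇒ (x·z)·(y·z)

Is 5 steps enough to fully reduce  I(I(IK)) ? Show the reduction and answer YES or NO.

Answer: YES — reaches normal form K in 3 ≤ 5 steps

Working:
  start: I(I(IK))
  [1] I(IK)
  [2] IK
  [3] K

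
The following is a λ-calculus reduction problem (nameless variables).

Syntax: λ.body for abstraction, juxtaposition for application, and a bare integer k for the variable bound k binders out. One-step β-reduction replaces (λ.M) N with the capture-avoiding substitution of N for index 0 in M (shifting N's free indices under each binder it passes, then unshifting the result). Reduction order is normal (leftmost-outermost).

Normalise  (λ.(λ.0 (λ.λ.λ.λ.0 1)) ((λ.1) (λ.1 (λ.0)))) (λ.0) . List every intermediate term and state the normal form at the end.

Answer: normal form = λ.λ.λ.λ.0 1  (in 4 steps)

Reduction:
  start: (λ.(λ.0 (λ.λ.λ.λ.0 1)) ((λ.1) (λ.1 (λ.0)))) (λ.0)
  step 1: (λ.0 (λ.λ.λ.λ.0 1)) ((λ.λ.0) (λ.(λ.0) (λ.0)))
  step 2: (λ.λ.0) (λ.(λ.0) (λ.0)) (λ.λ.λ.λ.0 1)
  step 3: (λ.0) (λ.λ.λ.λ.0 1)
  step 4: λ.λ.λ.λ.0 1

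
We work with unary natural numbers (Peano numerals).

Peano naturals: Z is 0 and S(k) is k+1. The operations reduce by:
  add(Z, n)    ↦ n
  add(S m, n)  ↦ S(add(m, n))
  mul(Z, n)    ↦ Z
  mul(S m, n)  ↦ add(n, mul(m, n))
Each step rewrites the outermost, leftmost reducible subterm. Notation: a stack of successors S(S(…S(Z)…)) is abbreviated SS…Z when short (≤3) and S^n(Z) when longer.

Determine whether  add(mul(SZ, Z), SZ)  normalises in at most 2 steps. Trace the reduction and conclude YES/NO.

  start: add(mul(SZ, Z), SZ)
  →1  add(add(Z, mul(Z, Z)), SZ)
  →2  add(mul(Z, Z), SZ)

Answer: NO — after 2 steps the term is add(mul(Z, Z), SZ), not yet normal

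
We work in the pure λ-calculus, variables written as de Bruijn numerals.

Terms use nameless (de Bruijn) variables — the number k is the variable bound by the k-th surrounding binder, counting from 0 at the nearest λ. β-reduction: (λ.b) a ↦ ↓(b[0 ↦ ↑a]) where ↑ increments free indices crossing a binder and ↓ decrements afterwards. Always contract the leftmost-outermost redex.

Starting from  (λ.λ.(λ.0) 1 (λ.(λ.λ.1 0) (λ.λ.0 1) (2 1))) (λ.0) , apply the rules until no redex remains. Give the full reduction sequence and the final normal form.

  start: (λ.λ.(λ.0) 1 (λ.(λ.λ.1 0) (λ.λ.0 1) (2 1))) (λ.0)
  step 1: λ.(λ.0) (λ.0) (λ.(λ.λ.1 0) (λ.λ.0 1) ((λ.0) 1))
  step 2: λ.(λ.0) (λ.(λ.λ.1 0) (λ.λ.0 1) ((λ.0) 1))
  step 3: λ.λ.(λ.λ.1 0) (λ.λ.0 1) ((λ.0) 1)
  step 4: λ.λ.(λ.(λ.λ.0 1) 0) ((λ.0) 1)
  step 5: λ.λ.(λ.λ.0 1) ((λ.0) 1)
  step 6: λ.λ.λ.0 ((λ.0) 2)
  step 7: λ.λ.λ.0 2

Answer: normal form = λ.λ.λ.0 2  (in 7 steps)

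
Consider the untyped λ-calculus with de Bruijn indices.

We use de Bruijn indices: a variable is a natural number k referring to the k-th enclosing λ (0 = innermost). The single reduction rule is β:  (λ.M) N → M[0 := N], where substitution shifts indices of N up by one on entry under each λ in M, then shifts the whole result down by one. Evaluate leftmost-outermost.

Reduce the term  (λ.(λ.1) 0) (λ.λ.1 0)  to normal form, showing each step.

Answer: normal form = λ.λ.1 0  (in 2 steps)

Derivation:
  start: (λ.(λ.1) 0) (λ.λ.1 0)
  →1  (λ.λ.λ.1 0) (λ.λ.1 0)
  →2  λ.λ.1 0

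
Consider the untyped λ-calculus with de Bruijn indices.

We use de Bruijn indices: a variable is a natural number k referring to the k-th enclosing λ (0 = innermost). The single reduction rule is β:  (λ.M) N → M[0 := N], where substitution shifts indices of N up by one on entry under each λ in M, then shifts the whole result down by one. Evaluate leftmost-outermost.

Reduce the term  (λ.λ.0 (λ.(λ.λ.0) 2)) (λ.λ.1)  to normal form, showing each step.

Answer: normal form = λ.0 (λ.λ.0)  (in 2 steps)

Working:
  start: (λ.λ.0 (λ.(λ.λ.0) 2)) (λ.λ.1)
  →1  λ.0 (λ.(λ.λ.0) (λ.λ.1))
  →2  λ.0 (λ.λ.0)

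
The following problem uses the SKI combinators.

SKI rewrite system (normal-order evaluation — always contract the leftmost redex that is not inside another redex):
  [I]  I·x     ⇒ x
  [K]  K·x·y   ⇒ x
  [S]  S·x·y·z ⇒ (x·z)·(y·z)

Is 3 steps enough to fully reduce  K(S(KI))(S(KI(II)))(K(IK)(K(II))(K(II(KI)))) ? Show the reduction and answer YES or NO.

Answer: NO — after 3 steps the term is S(KI)(K(K(II(KI)))), not yet normal

Derivation:
  start: K(S(KI))(S(KI(II)))(K(IK)(K(II))(K(II(KI))))
  [1] S(KI)(K(IK)(K(II))(K(II(KI))))
  [2] S(KI)(IK(K(II(KI))))
  [3] S(KI)(K(K(II(KI))))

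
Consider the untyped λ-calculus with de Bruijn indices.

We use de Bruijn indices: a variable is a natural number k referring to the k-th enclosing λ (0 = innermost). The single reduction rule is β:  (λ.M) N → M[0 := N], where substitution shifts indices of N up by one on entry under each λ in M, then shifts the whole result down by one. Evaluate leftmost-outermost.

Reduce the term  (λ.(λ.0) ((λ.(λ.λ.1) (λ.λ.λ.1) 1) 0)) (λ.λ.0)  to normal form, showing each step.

  start: (λ.(λ.0) ((λ.(λ.λ.1) (λ.λ.λ.1) 1) 0)) (λ.λ.0)
  [1] (λ.0) ((λ.(λ.λ.1) (λ.λ.λ.1) (λ.λ.0)) (λ.λ.0))
  [2] (λ.(λ.λ.1) (λ.λ.λ.1) (λ.λ.0)) (λ.λ.0)
  [3] (λ.λ.1) (λ.λ.λ.1) (λ.λ.0)
  [4] (λ.λ.λ.λ.1) (λ.λ.0)
  [5] λ.λ.λ.1

Answer: normal form = λ.λ.λ.1  (in 5 steps)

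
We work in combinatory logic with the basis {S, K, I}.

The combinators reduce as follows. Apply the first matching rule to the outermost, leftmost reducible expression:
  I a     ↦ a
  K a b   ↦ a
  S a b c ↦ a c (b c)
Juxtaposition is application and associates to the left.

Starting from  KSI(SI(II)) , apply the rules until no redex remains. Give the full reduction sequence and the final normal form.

  start: KSI(SI(II))
  step 1: S(SI(II))
  step 2: S(SII)

Answer: normal form = S(SII)  (in 2 steps)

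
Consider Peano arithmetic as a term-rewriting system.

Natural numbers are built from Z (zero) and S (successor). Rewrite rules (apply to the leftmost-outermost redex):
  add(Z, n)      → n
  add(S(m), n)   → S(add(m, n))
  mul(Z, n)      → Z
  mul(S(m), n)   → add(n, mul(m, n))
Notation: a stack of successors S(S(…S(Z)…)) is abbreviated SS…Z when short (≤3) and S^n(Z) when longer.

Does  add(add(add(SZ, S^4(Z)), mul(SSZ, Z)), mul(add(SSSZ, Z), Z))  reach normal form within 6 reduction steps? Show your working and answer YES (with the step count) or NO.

Answer: NO — after 6 steps the term is S(S(add(add(SSSZ, mul(SSZ, Z)), mul(add(SSSZ, Z), Z)))), not yet normal

Derivation:
  start: add(add(add(SZ, S^4(Z)), mul(SSZ, Z)), mul(add(SSSZ, Z), Z))
  →1  add(add(S(add(Z, S^4(Z))), mul(SSZ, Z)), mul(add(SSSZ, Z), Z))
  →2  add(S(add(add(Z, S^4(Z)), mul(SSZ, Z))), mul(add(SSSZ, Z), Z))
  →3  S(add(add(add(Z, S^4(Z)), mul(SSZ, Z)), mul(add(SSSZ, Z), Z)))
  →4  S(add(add(S^4(Z), mul(SSZ, Z)), mul(add(SSSZ, Z), Z)))
  →5  S(add(S(add(SSSZ, mul(SSZ, Z))), mul(add(SSSZ, Z), Z)))
  →6  S(S(add(add(SSSZ, mul(SSZ, Z)), mul(add(SSSZ, Z), Z))))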